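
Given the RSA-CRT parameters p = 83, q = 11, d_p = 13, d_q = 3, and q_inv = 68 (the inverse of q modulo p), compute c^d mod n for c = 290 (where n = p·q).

m₁ = c^(d_p) mod p: c ≡ 41 (mod 83), and 41^13 mod 83 = 10.
m₂ = c^(d_q) mod q: c ≡ 4 (mod 11), and 4^3 mod 11 = 9.
h = q_inv·(m₁ − m₂) mod p = 68·(10 − 9) mod 83 = 68.
m = m₂ + h·q = 9 + 68·11 = 757.

757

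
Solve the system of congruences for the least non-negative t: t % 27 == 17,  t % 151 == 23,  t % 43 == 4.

65708

From t ≡ 17 (mod 27) write t = 17 + 27s. Substituting into t ≡ 23 (mod 151) gives 27s ≡ 6 (mod 151), and since 27⁻¹ ≡ 28 (mod 151), s ≡ 17. Hence t ≡ 17 + 27·17 = 476 (mod 4077).
From t ≡ 476 (mod 4077) write t = 476 + 4077s. Substituting into t ≡ 4 (mod 43) gives 4077s ≡ 1 (mod 43), and since 35⁻¹ ≡ 16 (mod 43), s ≡ 16. Hence t ≡ 476 + 4077·16 = 65708 (mod 175311).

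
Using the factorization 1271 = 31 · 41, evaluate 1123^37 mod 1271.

Mod 31: 1123 ≡ 7; by Fermat, exponent reduces to 37 mod 30 = 7; 7^7 ≡ 28 (mod 31).
Mod 41: 1123 ≡ 16; 16^37 ≡ 10 (mod 41).
Combine by CRT: x ≡ 28 (mod 31), x ≡ 10 (mod 41) ⇒ x ≡ 338 (mod 1271).

338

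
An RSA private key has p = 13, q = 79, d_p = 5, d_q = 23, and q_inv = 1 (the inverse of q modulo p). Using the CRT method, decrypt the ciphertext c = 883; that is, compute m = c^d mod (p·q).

805

m₁ = c^(d_p) mod p: c ≡ 12 (mod 13), and 12^5 mod 13 = 12.
m₂ = c^(d_q) mod q: c ≡ 14 (mod 79), and 14^23 mod 79 = 15.
h = q_inv·(m₁ − m₂) mod p = 1·(12 − 15) mod 13 = 10.
m = m₂ + h·q = 15 + 10·79 = 805.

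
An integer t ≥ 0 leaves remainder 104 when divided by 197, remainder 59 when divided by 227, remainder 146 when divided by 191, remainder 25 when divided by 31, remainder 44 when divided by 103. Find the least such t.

From t ≡ 104 (mod 197) write t = 104 + 197s. Substituting into t ≡ 59 (mod 227) gives 197s ≡ 182 (mod 227), and since 197⁻¹ ≡ 174 (mod 227), s ≡ 115. Hence t ≡ 104 + 197·115 = 22759 (mod 44719).
From t ≡ 22759 (mod 44719) write t = 22759 + 44719s. Substituting into t ≡ 146 (mod 191) gives 44719s ≡ 116 (mod 191), and since 25⁻¹ ≡ 107 (mod 191), s ≡ 188. Hence t ≡ 22759 + 44719·188 = 8429931 (mod 8541329).
From t ≡ 8429931 (mod 8541329) write t = 8429931 + 8541329s. Substituting into t ≡ 25 (mod 31) gives 8541329s ≡ 17 (mod 31), and since 23⁻¹ ≡ 27 (mod 31), s ≡ 25. Hence t ≡ 8429931 + 8541329·25 = 221963156 (mod 264781199).
From t ≡ 221963156 (mod 264781199) write t = 221963156 + 264781199s. Substituting into t ≡ 44 (mod 103) gives 264781199s ≡ 34 (mod 103), and since 26⁻¹ ≡ 4 (mod 103), s ≡ 33. Hence t ≡ 221963156 + 264781199·33 = 8959742723 (mod 27272463497).

8959742723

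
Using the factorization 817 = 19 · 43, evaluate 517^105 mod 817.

Mod 19: 517 ≡ 4; by Fermat, exponent reduces to 105 mod 18 = 15; 4^15 ≡ 11 (mod 19).
Mod 43: 517 ≡ 1; by Fermat, exponent reduces to 105 mod 42 = 21; 1^21 ≡ 1 (mod 43).
Combine by CRT: x ≡ 11 (mod 19), x ≡ 1 (mod 43) ⇒ x ≡ 87 (mod 817).

87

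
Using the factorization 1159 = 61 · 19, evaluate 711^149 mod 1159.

Mod 61: 711 ≡ 40; by Fermat, exponent reduces to 149 mod 60 = 29; 40^29 ≡ 32 (mod 61).
Mod 19: 711 ≡ 8; by Fermat, exponent reduces to 149 mod 18 = 5; 8^5 ≡ 12 (mod 19).
Combine by CRT: x ≡ 32 (mod 61), x ≡ 12 (mod 19) ⇒ x ≡ 886 (mod 1159).

886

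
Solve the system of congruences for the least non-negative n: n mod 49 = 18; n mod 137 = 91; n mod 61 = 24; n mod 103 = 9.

From n ≡ 18 (mod 49) write n = 18 + 49t. Substituting into n ≡ 91 (mod 137) gives 49t ≡ 73 (mod 137), and since 49⁻¹ ≡ 14 (mod 137), t ≡ 63. Hence n ≡ 18 + 49·63 = 3105 (mod 6713).
From n ≡ 3105 (mod 6713) write n = 3105 + 6713t. Substituting into n ≡ 24 (mod 61) gives 6713t ≡ 30 (mod 61), and since 3⁻¹ ≡ 41 (mod 61), t ≡ 10. Hence n ≡ 3105 + 6713·10 = 70235 (mod 409493).
From n ≡ 70235 (mod 409493) write n = 70235 + 409493t. Substituting into n ≡ 9 (mod 103) gives 409493t ≡ 20 (mod 103), and since 68⁻¹ ≡ 50 (mod 103), t ≡ 73. Hence n ≡ 70235 + 409493·73 = 29963224 (mod 42177779).

29963224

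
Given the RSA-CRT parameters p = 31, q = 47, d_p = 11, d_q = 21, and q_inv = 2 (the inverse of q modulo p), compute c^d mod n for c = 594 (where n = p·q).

490

m₁ = c^(d_p) mod p: c ≡ 5 (mod 31), and 5^11 mod 31 = 25.
m₂ = c^(d_q) mod q: c ≡ 30 (mod 47), and 30^21 mod 47 = 20.
h = q_inv·(m₁ − m₂) mod p = 2·(25 − 20) mod 31 = 10.
m = m₂ + h·q = 20 + 10·47 = 490.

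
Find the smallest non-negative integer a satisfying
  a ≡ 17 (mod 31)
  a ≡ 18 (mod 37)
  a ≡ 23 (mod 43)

Combine the congruences pairwise.
From a ≡ 17 (mod 31) write a = 17 + 31t. Substituting into a ≡ 18 (mod 37) gives 31t ≡ 1 (mod 37), and since 31⁻¹ ≡ 6 (mod 37), t ≡ 6. Hence a ≡ 17 + 31·6 = 203 (mod 1147).
From a ≡ 203 (mod 1147) write a = 203 + 1147t. Substituting into a ≡ 23 (mod 43) gives 1147t ≡ 35 (mod 43), and since 29⁻¹ ≡ 3 (mod 43), t ≡ 19. Hence a ≡ 203 + 1147·19 = 21996 (mod 49321).

21996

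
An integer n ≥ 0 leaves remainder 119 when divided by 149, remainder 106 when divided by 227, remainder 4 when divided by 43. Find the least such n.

The moduli are pairwise coprime; M = 149·227·43 = 1454389.
M/149 = 9761; 9761 ≡ 76 (mod 149); 76·100 ≡ 1, so inverse 100.
M/227 = 6407; 6407 ≡ 51 (mod 227); 51·138 ≡ 1, so inverse 138.
M/43 = 33823; 33823 ≡ 25 (mod 43); 25·31 ≡ 1, so inverse 31.
n ≡ 119·9761·100 + 106·6407·138 + 4·33823·31 = 214071548.
214071548 mod 1454389 = 276365.

276365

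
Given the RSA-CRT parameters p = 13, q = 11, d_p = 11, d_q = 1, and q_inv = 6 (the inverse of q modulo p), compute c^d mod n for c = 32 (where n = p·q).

m₁ = c^(d_p) mod p: c ≡ 6 (mod 13), and 6^11 mod 13 = 11.
m₂ = c^(d_q) mod q: c ≡ 10 (mod 11), and 10^1 mod 11 = 10.
h = q_inv·(m₁ − m₂) mod p = 6·(11 − 10) mod 13 = 6.
m = m₂ + h·q = 10 + 6·11 = 76.

76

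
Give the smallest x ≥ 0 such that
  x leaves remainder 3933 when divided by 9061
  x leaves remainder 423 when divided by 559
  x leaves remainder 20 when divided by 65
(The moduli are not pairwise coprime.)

1290595

gcd(9061, 559) = 13 and 13 | (423 − 3933), so the pair is consistent; merging gives x ≡ 121726 (mod 389623), where 389623 = lcm(9061, 559).
gcd(389623, 65) = 13 and 13 | (20 − 121726), so the pair is consistent; merging gives x ≡ 1290595 (mod 1948115), where 1948115 = lcm(389623, 65).
The solution is unique modulo lcm(9061, 559, 65) = 1948115.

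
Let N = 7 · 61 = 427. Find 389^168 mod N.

Mod 7: 389 ≡ 4; since 6 | 168, by Fermat 4^168 ≡ 1 (mod 7).
Mod 61: 389 ≡ 23; by Fermat, exponent reduces to 168 mod 60 = 48; 23^48 ≡ 58 (mod 61).
Combine by CRT: x ≡ 1 (mod 7), x ≡ 58 (mod 61) ⇒ x ≡ 302 (mod 427).

302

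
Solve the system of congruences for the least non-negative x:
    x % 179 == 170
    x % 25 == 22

From x ≡ 170 (mod 179) write x = 170 + 179t. Substituting into x ≡ 22 (mod 25) gives 179t ≡ 2 (mod 25), and since 4⁻¹ ≡ 19 (mod 25), t ≡ 13. Hence x ≡ 170 + 179·13 = 2497 (mod 4475).

2497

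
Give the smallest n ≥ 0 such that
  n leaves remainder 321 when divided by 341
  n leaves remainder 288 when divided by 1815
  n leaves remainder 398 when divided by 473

gcd(341, 1815) = 11 and 11 | (288 − 321), so the pair is consistent; merging gives n ≡ 40218 (mod 56265), where 56265 = lcm(341, 1815).
gcd(56265, 473) = 11 and 11 | (398 − 40218), so the pair is consistent; merging gives n ≡ 265278 (mod 2419395), where 2419395 = lcm(56265, 473).
The solution is unique modulo lcm(341, 1815, 473) = 2419395.

265278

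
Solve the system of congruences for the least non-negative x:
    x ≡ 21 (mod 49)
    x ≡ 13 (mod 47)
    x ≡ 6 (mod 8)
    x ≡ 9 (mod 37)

From x ≡ 21 (mod 49) write x = 21 + 49t. Substituting into x ≡ 13 (mod 47) gives 49t ≡ 39 (mod 47), and since 2⁻¹ ≡ 24 (mod 47), t ≡ 43. Hence x ≡ 21 + 49·43 = 2128 (mod 2303).
From x ≡ 2128 (mod 2303) write x = 2128 + 2303t. Substituting into x ≡ 6 (mod 8) gives 2303t ≡ 6 (mod 8), and since 7⁻¹ ≡ 7 (mod 8), t ≡ 2. Hence x ≡ 2128 + 2303·2 = 6734 (mod 18424).
From x ≡ 6734 (mod 18424) write x = 6734 + 18424t. Substituting into x ≡ 9 (mod 37) gives 18424t ≡ 9 (mod 37), and since 35⁻¹ ≡ 18 (mod 37), t ≡ 14. Hence x ≡ 6734 + 18424·14 = 264670 (mod 681688).

264670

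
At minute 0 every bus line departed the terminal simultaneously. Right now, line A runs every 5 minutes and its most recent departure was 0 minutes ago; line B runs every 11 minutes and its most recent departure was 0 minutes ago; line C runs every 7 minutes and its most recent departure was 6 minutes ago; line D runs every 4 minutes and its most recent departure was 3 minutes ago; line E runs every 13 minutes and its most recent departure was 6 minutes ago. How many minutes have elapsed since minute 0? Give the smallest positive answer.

The moduli are pairwise coprime; N = 5·11·7·4·13 = 20020.
N/5 = 4004; 4004 ≡ 4 (mod 5); 4·4 ≡ 1, so inverse 4.
N/11 = 1820; 1820 ≡ 5 (mod 11); 5·9 ≡ 1, so inverse 9.
N/7 = 2860; 2860 ≡ 4 (mod 7); 4·2 ≡ 1, so inverse 2.
N/4 = 5005; 5005 ≡ 1 (mod 4), inverse 1.
N/13 = 1540; 1540 ≡ 6 (mod 13); 6·11 ≡ 1, so inverse 11.
t ≡ 0·4004·4 + 0·1820·9 + 6·2860·2 + 3·5005·1 + 6·1540·11 = 150975.
150975 mod 20020 = 10835.

10835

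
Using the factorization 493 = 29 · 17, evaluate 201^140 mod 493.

Mod 29: 201 ≡ 27; since 28 | 140, by Fermat 27^140 ≡ 1 (mod 29).
Mod 17: 201 ≡ 14; by Fermat, exponent reduces to 140 mod 16 = 12; 14^12 ≡ 4 (mod 17).
Combine by CRT: x ≡ 1 (mod 29), x ≡ 4 (mod 17) ⇒ x ≡ 378 (mod 493).

378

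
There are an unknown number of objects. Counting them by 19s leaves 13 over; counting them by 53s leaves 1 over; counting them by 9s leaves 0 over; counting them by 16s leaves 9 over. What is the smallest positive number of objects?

121689

The moduli are pairwise coprime; M = 19·53·9·16 = 145008.
M/19 = 7632; 7632 ≡ 13 (mod 19); 13·3 ≡ 1, so inverse 3.
M/53 = 2736; 2736 ≡ 33 (mod 53); 33·45 ≡ 1, so inverse 45.
M/9 = 16112; 16112 ≡ 2 (mod 9); 2·5 ≡ 1, so inverse 5.
M/16 = 9063; 9063 ≡ 7 (mod 16); 7·7 ≡ 1, so inverse 7.
N ≡ 13·7632·3 + 1·2736·45 + 0·16112·5 + 9·9063·7 = 991737.
991737 mod 145008 = 121689.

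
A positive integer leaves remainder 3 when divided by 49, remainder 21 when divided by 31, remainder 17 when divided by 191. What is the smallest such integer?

167142

The moduli are pairwise coprime; N = 49·31·191 = 290129.
N/49 = 5921; 5921 ≡ 41 (mod 49); 41·6 ≡ 1, so inverse 6.
N/31 = 9359; 9359 ≡ 28 (mod 31); 28·10 ≡ 1, so inverse 10.
N/191 = 1519; 1519 ≡ 182 (mod 191); 182·106 ≡ 1, so inverse 106.
x ≡ 3·5921·6 + 21·9359·10 + 17·1519·106 = 4809206.
4809206 mod 290129 = 167142.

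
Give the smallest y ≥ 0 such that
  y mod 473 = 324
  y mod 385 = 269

gcd(473, 385) = 11 and 11 | (269 − 324), so the pair is consistent; merging gives y ≡ 14514 (mod 16555), where 16555 = lcm(473, 385).
The solution is unique modulo lcm(473, 385) = 16555.

14514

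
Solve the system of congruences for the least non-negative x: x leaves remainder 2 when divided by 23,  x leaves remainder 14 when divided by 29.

From x ≡ 2 (mod 23) write x = 2 + 23t. Substituting into x ≡ 14 (mod 29) gives 23t ≡ 12 (mod 29), and since 23⁻¹ ≡ 24 (mod 29), t ≡ 27. Hence x ≡ 2 + 23·27 = 623 (mod 667).

623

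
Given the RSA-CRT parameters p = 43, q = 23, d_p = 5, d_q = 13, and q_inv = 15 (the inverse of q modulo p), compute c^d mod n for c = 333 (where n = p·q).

m₁ = c^(d_p) mod p: c ≡ 32 (mod 43), and 32^5 mod 43 = 27.
m₂ = c^(d_q) mod q: c ≡ 11 (mod 23), and 11^13 mod 23 = 17.
h = q_inv·(m₁ − m₂) mod p = 15·(27 − 17) mod 43 = 21.
m = m₂ + h·q = 17 + 21·23 = 500.

500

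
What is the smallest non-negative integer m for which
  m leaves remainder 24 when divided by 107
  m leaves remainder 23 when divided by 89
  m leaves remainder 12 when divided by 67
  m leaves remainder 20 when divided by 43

17921775

The moduli are pairwise coprime; N = 107·89·67·43 = 27435763.
N/107 = 256409; 256409 ≡ 37 (mod 107); 37·81 ≡ 1, so inverse 81.
N/89 = 308267; 308267 ≡ 60 (mod 89); 60·46 ≡ 1, so inverse 46.
N/67 = 409489; 409489 ≡ 52 (mod 67); 52·58 ≡ 1, so inverse 58.
N/43 = 638041; 638041 ≡ 7 (mod 43); 7·37 ≡ 1, so inverse 37.
m ≡ 24·256409·81 + 23·308267·46 + 12·409489·58 + 20·638041·37 = 1581760266.
1581760266 mod 27435763 = 17921775.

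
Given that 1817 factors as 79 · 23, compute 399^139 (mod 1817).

1691

Mod 79: 399 ≡ 4; by Fermat, exponent reduces to 139 mod 78 = 61; 4^61 ≡ 32 (mod 79).
Mod 23: 399 ≡ 8; by Fermat, exponent reduces to 139 mod 22 = 7; 8^7 ≡ 12 (mod 23).
Combine by CRT: x ≡ 32 (mod 79), x ≡ 12 (mod 23) ⇒ x ≡ 1691 (mod 1817).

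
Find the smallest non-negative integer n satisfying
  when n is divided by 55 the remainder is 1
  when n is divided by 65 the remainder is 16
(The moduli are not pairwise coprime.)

Combine the congruences pairwise.
gcd(55, 65) = 5 and 5 | (16 − 1), so the pair is consistent; merging gives n ≡ 276 (mod 715), where 715 = lcm(55, 65).
The solution is unique modulo lcm(55, 65) = 715.

276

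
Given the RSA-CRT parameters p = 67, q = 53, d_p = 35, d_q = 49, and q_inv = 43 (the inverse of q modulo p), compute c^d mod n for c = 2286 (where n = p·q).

70

m₁ = c^(d_p) mod p: c ≡ 8 (mod 67), and 8^35 mod 67 = 3.
m₂ = c^(d_q) mod q: c ≡ 7 (mod 53), and 7^49 mod 53 = 17.
h = q_inv·(m₁ − m₂) mod p = 43·(3 − 17) mod 67 = 1.
m = m₂ + h·q = 17 + 1·53 = 70.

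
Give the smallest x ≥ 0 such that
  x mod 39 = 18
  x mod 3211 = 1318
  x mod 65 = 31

27006

gcd(39, 3211) = 13 and 13 | (1318 − 18), so the pair is consistent; merging gives x ≡ 7740 (mod 9633), where 9633 = lcm(39, 3211).
gcd(9633, 65) = 13 and 13 | (31 − 7740), so the pair is consistent; merging gives x ≡ 27006 (mod 48165), where 48165 = lcm(9633, 65).
The solution is unique modulo lcm(39, 3211, 65) = 48165.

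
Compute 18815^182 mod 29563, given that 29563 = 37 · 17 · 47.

27556

Mod 37: 18815 ≡ 19; by Fermat, exponent reduces to 182 mod 36 = 2; 19^2 ≡ 28 (mod 37).
Mod 17: 18815 ≡ 13; by Fermat, exponent reduces to 182 mod 16 = 6; 13^6 ≡ 16 (mod 17).
Mod 47: 18815 ≡ 15; by Fermat, exponent reduces to 182 mod 46 = 44; 15^44 ≡ 14 (mod 47).
Combine by CRT: x ≡ 28 (mod 37), x ≡ 16 (mod 17), x ≡ 14 (mod 47) ⇒ x ≡ 27556 (mod 29563).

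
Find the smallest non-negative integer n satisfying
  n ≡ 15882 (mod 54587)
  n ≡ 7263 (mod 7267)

gcd(54587, 7267) = 169 and 169 | (7263 − 15882), so the pair is consistent; merging gives n ≡ 1489731 (mod 2347241), where 2347241 = lcm(54587, 7267).
The solution is unique modulo lcm(54587, 7267) = 2347241.

1489731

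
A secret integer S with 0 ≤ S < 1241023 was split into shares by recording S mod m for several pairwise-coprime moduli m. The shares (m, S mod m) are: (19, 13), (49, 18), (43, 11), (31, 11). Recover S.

From S ≡ 13 (mod 19) write S = 13 + 19t. Substituting into S ≡ 18 (mod 49) gives 19t ≡ 5 (mod 49), and since 19⁻¹ ≡ 31 (mod 49), t ≡ 8. Hence S ≡ 13 + 19·8 = 165 (mod 931).
From S ≡ 165 (mod 931) write S = 165 + 931t. Substituting into S ≡ 11 (mod 43) gives 931t ≡ 18 (mod 43), and since 28⁻¹ ≡ 20 (mod 43), t ≡ 16. Hence S ≡ 165 + 931·16 = 15061 (mod 40033).
From S ≡ 15061 (mod 40033) write S = 15061 + 40033t. Substituting into S ≡ 11 (mod 31) gives 40033t ≡ 16 (mod 31), and since 12⁻¹ ≡ 13 (mod 31), t ≡ 22. Hence S ≡ 15061 + 40033·22 = 895787 (mod 1241023).

895787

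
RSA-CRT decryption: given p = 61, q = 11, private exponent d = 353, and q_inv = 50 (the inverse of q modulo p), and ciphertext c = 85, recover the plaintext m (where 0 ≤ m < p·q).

d_p = d mod (p−1) = 353 mod 60 = 53; d_q = d mod (q−1) = 3.
m₁ = c^(d_p) mod p: c ≡ 24 (mod 61), and 24^53 mod 61 = 23.
m₂ = c^(d_q) mod q: c ≡ 8 (mod 11), and 8^3 mod 11 = 6.
h = q_inv·(m₁ − m₂) mod p = 50·(23 − 6) mod 61 = 57.
m = m₂ + h·q = 6 + 57·11 = 633.

633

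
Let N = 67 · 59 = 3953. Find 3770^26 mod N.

Mod 67: 3770 ≡ 18; 18^26 ≡ 55 (mod 67).
Mod 59: 3770 ≡ 53; 53^26 ≡ 3 (mod 59).
Combine by CRT: x ≡ 55 (mod 67), x ≡ 3 (mod 59) ⇒ x ≡ 1596 (mod 3953).

1596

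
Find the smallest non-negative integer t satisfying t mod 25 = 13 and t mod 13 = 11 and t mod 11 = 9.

From t ≡ 13 (mod 25) write t = 13 + 25s. Substituting into t ≡ 11 (mod 13) gives 25s ≡ 11 (mod 13), and since 12⁻¹ ≡ 12 (mod 13), s ≡ 2. Hence t ≡ 13 + 25·2 = 63 (mod 325).
From t ≡ 63 (mod 325) write t = 63 + 325s. Substituting into t ≡ 9 (mod 11) gives 325s ≡ 1 (mod 11), and since 6⁻¹ ≡ 2 (mod 11), s ≡ 2. Hence t ≡ 63 + 325·2 = 713 (mod 3575).

713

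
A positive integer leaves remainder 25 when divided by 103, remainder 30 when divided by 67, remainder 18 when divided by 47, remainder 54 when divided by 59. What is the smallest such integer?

Combine the congruences pairwise.
From k ≡ 25 (mod 103) write k = 25 + 103t. Substituting into k ≡ 30 (mod 67) gives 103t ≡ 5 (mod 67), and since 36⁻¹ ≡ 54 (mod 67), t ≡ 2. Hence k ≡ 25 + 103·2 = 231 (mod 6901).
From k ≡ 231 (mod 6901) write k = 231 + 6901t. Substituting into k ≡ 18 (mod 47) gives 6901t ≡ 22 (mod 47), and since 39⁻¹ ≡ 41 (mod 47), t ≡ 9. Hence k ≡ 231 + 6901·9 = 62340 (mod 324347).
From k ≡ 62340 (mod 324347) write k = 62340 + 324347t. Substituting into k ≡ 54 (mod 59) gives 324347t ≡ 18 (mod 59), and since 24⁻¹ ≡ 32 (mod 59), t ≡ 45. Hence k ≡ 62340 + 324347·45 = 14657955 (mod 19136473).

14657955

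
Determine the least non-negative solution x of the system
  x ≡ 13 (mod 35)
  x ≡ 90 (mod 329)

748

Combine the congruences pairwise.
gcd(35, 329) = 7 and 7 | (90 − 13), so the pair is consistent; merging gives x ≡ 748 (mod 1645), where 1645 = lcm(35, 329).
The solution is unique modulo lcm(35, 329) = 1645.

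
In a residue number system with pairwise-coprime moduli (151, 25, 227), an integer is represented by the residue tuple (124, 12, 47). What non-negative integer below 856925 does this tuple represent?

583437

From x ≡ 124 (mod 151) write x = 124 + 151t. Substituting into x ≡ 12 (mod 25) gives 151t ≡ 13 (mod 25), and since 1⁻¹ ≡ 1 (mod 25), t ≡ 13. Hence x ≡ 124 + 151·13 = 2087 (mod 3775).
From x ≡ 2087 (mod 3775) write x = 2087 + 3775t. Substituting into x ≡ 47 (mod 227) gives 3775t ≡ 3 (mod 227), and since 143⁻¹ ≡ 127 (mod 227), t ≡ 154. Hence x ≡ 2087 + 3775·154 = 583437 (mod 856925).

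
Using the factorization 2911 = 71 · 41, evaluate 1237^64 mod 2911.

Mod 71: 1237 ≡ 30; 30^64 ≡ 30 (mod 71).
Mod 41: 1237 ≡ 7; by Fermat, exponent reduces to 64 mod 40 = 24; 7^24 ≡ 18 (mod 41).
Combine by CRT: x ≡ 30 (mod 71), x ≡ 18 (mod 41) ⇒ x ≡ 1166 (mod 2911).

1166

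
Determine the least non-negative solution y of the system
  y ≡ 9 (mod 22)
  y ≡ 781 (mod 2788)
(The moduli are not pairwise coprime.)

11933

Combine the congruences pairwise.
gcd(22, 2788) = 2 and 2 | (781 − 9), so the pair is consistent; merging gives y ≡ 11933 (mod 30668), where 30668 = lcm(22, 2788).
The solution is unique modulo lcm(22, 2788) = 30668.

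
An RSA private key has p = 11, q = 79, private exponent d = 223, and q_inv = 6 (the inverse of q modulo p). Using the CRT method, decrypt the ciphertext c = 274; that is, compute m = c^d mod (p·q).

d_p = d mod (p−1) = 223 mod 10 = 3; d_q = d mod (q−1) = 67.
m₁ = c^(d_p) mod p: c ≡ 10 (mod 11), and 10^3 mod 11 = 10.
m₂ = c^(d_q) mod q: c ≡ 37 (mod 79), and 37^67 mod 79 = 34.
h = q_inv·(m₁ − m₂) mod p = 6·(10 − 34) mod 11 = 10.
m = m₂ + h·q = 34 + 10·79 = 824.

824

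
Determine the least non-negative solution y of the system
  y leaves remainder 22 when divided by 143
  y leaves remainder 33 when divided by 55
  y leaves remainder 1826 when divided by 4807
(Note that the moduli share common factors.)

gcd(143, 55) = 11 and 11 | (33 − 22), so the pair is consistent; merging gives y ≡ 308 (mod 715), where 715 = lcm(143, 55).
gcd(715, 4807) = 11 and 11 | (1826 − 308), so the pair is consistent; merging gives y ≡ 246983 (mod 312455), where 312455 = lcm(715, 4807).
The solution is unique modulo lcm(143, 55, 4807) = 312455.

246983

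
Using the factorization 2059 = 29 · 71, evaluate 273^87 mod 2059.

191

Mod 29: 273 ≡ 12; by Fermat, exponent reduces to 87 mod 28 = 3; 12^3 ≡ 17 (mod 29).
Mod 71: 273 ≡ 60; by Fermat, exponent reduces to 87 mod 70 = 17; 60^17 ≡ 49 (mod 71).
Combine by CRT: x ≡ 17 (mod 29), x ≡ 49 (mod 71) ⇒ x ≡ 191 (mod 2059).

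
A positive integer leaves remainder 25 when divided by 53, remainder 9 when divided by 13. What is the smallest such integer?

Combine the congruences pairwise.
From n ≡ 25 (mod 53) write n = 25 + 53t. Substituting into n ≡ 9 (mod 13) gives 53t ≡ 10 (mod 13), and since 1⁻¹ ≡ 1 (mod 13), t ≡ 10. Hence n ≡ 25 + 53·10 = 555 (mod 689).

555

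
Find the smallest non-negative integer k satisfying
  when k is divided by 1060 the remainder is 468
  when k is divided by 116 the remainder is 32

10008

gcd(1060, 116) = 4 and 4 | (32 − 468), so the pair is consistent; merging gives k ≡ 10008 (mod 30740), where 30740 = lcm(1060, 116).
The solution is unique modulo lcm(1060, 116) = 30740.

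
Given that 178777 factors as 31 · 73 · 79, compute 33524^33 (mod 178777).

Mod 31: 33524 ≡ 13; by Fermat, exponent reduces to 33 mod 30 = 3; 13^3 ≡ 27 (mod 31).
Mod 73: 33524 ≡ 17; 17^33 ≡ 63 (mod 73).
Mod 79: 33524 ≡ 28; 28^33 ≡ 15 (mod 79).
Combine by CRT: x ≡ 27 (mod 31), x ≡ 63 (mod 73), x ≡ 15 (mod 79) ⇒ x ≡ 647 (mod 178777).

647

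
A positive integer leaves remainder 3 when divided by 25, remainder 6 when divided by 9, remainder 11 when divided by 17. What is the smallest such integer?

3003

From N ≡ 3 (mod 25) write N = 3 + 25t. Substituting into N ≡ 6 (mod 9) gives 25t ≡ 3 (mod 9), and since 7⁻¹ ≡ 4 (mod 9), t ≡ 3. Hence N ≡ 3 + 25·3 = 78 (mod 225).
From N ≡ 78 (mod 225) write N = 78 + 225t. Substituting into N ≡ 11 (mod 17) gives 225t ≡ 1 (mod 17), and since 4⁻¹ ≡ 13 (mod 17), t ≡ 13. Hence N ≡ 78 + 225·13 = 3003 (mod 3825).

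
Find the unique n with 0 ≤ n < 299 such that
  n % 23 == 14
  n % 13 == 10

244

From n ≡ 14 (mod 23) write n = 14 + 23t. Substituting into n ≡ 10 (mod 13) gives 23t ≡ 9 (mod 13), and since 10⁻¹ ≡ 4 (mod 13), t ≡ 10. Hence n ≡ 14 + 23·10 = 244 (mod 299).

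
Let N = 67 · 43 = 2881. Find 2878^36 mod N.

107

Mod 67: 2878 ≡ 64; 64^36 ≡ 40 (mod 67).
Mod 43: 2878 ≡ 40; 40^36 ≡ 21 (mod 43).
Combine by CRT: x ≡ 40 (mod 67), x ≡ 21 (mod 43) ⇒ x ≡ 107 (mod 2881).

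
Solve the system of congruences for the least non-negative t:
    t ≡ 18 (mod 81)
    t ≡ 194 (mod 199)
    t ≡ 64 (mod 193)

2402721

The moduli are pairwise coprime; N = 81·199·193 = 3110967.
N/81 = 38407; 38407 ≡ 13 (mod 81); 13·25 ≡ 1, so inverse 25.
N/199 = 15633; 15633 ≡ 111 (mod 199); 111·52 ≡ 1, so inverse 52.
N/193 = 16119; 16119 ≡ 100 (mod 193); 100·83 ≡ 1, so inverse 83.
t ≡ 18·38407·25 + 194·15633·52 + 64·16119·83 = 260612982.
260612982 mod 3110967 = 2402721.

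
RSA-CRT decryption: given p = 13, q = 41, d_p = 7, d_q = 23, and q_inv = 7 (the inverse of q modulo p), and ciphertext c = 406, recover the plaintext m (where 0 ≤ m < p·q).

m₁ = c^(d_p) mod p: c ≡ 3 (mod 13), and 3^7 mod 13 = 3.
m₂ = c^(d_q) mod q: c ≡ 37 (mod 41), and 37^23 mod 41 = 18.
h = q_inv·(m₁ − m₂) mod p = 7·(3 − 18) mod 13 = 12.
m = m₂ + h·q = 18 + 12·41 = 510.

510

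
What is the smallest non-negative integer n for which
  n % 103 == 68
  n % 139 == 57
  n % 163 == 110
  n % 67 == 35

66701014

From n ≡ 68 (mod 103) write n = 68 + 103t. Substituting into n ≡ 57 (mod 139) gives 103t ≡ 128 (mod 139), and since 103⁻¹ ≡ 27 (mod 139), t ≡ 120. Hence n ≡ 68 + 103·120 = 12428 (mod 14317).
From n ≡ 12428 (mod 14317) write n = 12428 + 14317t. Substituting into n ≡ 110 (mod 163) gives 14317t ≡ 70 (mod 163), and since 136⁻¹ ≡ 6 (mod 163), t ≡ 94. Hence n ≡ 12428 + 14317·94 = 1358226 (mod 2333671).
From n ≡ 1358226 (mod 2333671) write n = 1358226 + 2333671t. Substituting into n ≡ 35 (mod 67) gives 2333671t ≡ 33 (mod 67), and since 61⁻¹ ≡ 11 (mod 67), t ≡ 28. Hence n ≡ 1358226 + 2333671·28 = 66701014 (mod 156355957).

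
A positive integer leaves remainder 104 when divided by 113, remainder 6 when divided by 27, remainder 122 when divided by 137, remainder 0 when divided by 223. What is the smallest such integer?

From N ≡ 104 (mod 113) write N = 104 + 113t. Substituting into N ≡ 6 (mod 27) gives 113t ≡ 10 (mod 27), and since 5⁻¹ ≡ 11 (mod 27), t ≡ 2. Hence N ≡ 104 + 113·2 = 330 (mod 3051).
From N ≡ 330 (mod 3051) write N = 330 + 3051t. Substituting into N ≡ 122 (mod 137) gives 3051t ≡ 66 (mod 137), and since 37⁻¹ ≡ 100 (mod 137), t ≡ 24. Hence N ≡ 330 + 3051·24 = 73554 (mod 417987).
From N ≡ 73554 (mod 417987) write N = 73554 + 417987t. Substituting into N ≡ 0 (mod 223) gives 417987t ≡ 36 (mod 223), and since 85⁻¹ ≡ 21 (mod 223), t ≡ 87. Hence N ≡ 73554 + 417987·87 = 36438423 (mod 93211101).

36438423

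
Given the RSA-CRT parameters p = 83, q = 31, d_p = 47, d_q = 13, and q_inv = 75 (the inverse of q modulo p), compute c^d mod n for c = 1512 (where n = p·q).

2089

m₁ = c^(d_p) mod p: c ≡ 18 (mod 83), and 18^47 mod 83 = 14.
m₂ = c^(d_q) mod q: c ≡ 24 (mod 31), and 24^13 mod 31 = 12.
h = q_inv·(m₁ − m₂) mod p = 75·(14 − 12) mod 83 = 67.
m = m₂ + h·q = 12 + 67·31 = 2089.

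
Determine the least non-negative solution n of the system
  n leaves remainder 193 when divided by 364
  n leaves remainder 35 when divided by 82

gcd(364, 82) = 2 and 2 | (35 − 193), so the pair is consistent; merging gives n ≡ 2741 (mod 14924), where 14924 = lcm(364, 82).
The solution is unique modulo lcm(364, 82) = 14924.

2741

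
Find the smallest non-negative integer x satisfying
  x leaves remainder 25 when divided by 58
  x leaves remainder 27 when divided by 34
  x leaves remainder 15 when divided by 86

39059

gcd(58, 34) = 2 and 2 | (27 − 25), so the pair is consistent; merging gives x ≡ 605 (mod 986), where 986 = lcm(58, 34).
gcd(986, 86) = 2 and 2 | (15 − 605), so the pair is consistent; merging gives x ≡ 39059 (mod 42398), where 42398 = lcm(986, 86).
The solution is unique modulo lcm(58, 34, 86) = 42398.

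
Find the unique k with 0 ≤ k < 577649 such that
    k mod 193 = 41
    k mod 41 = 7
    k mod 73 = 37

From k ≡ 41 (mod 193) write k = 41 + 193t. Substituting into k ≡ 7 (mod 41) gives 193t ≡ 7 (mod 41), and since 29⁻¹ ≡ 17 (mod 41), t ≡ 37. Hence k ≡ 41 + 193·37 = 7182 (mod 7913).
From k ≡ 7182 (mod 7913) write k = 7182 + 7913t. Substituting into k ≡ 37 (mod 73) gives 7913t ≡ 9 (mod 73), and since 29⁻¹ ≡ 68 (mod 73), t ≡ 28. Hence k ≡ 7182 + 7913·28 = 228746 (mod 577649).

228746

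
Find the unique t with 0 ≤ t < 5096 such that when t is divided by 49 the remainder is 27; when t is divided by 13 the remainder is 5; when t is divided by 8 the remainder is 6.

174

From t ≡ 27 (mod 49) write t = 27 + 49s. Substituting into t ≡ 5 (mod 13) gives 49s ≡ 4 (mod 13), and since 10⁻¹ ≡ 4 (mod 13), s ≡ 3. Hence t ≡ 27 + 49·3 = 174 (mod 637).
From t ≡ 174 (mod 637) write t = 174 + 637s. Substituting into t ≡ 6 (mod 8) gives 637s ≡ 0 (mod 8), and since 5⁻¹ ≡ 5 (mod 8), s ≡ 0. Hence t ≡ 174 + 637·0 = 174 (mod 5096).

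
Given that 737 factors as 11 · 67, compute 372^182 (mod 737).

565

Mod 11: 372 ≡ 9; by Fermat, exponent reduces to 182 mod 10 = 2; 9^2 ≡ 4 (mod 11).
Mod 67: 372 ≡ 37; by Fermat, exponent reduces to 182 mod 66 = 50; 37^50 ≡ 29 (mod 67).
Combine by CRT: x ≡ 4 (mod 11), x ≡ 29 (mod 67) ⇒ x ≡ 565 (mod 737).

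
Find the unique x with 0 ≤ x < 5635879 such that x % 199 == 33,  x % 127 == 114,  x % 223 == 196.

The moduli are pairwise coprime; N = 199·127·223 = 5635879.
N/199 = 28321; 28321 ≡ 63 (mod 199); 63·139 ≡ 1, so inverse 139.
N/127 = 44377; 44377 ≡ 54 (mod 127); 54·40 ≡ 1, so inverse 40.
N/223 = 25273; 25273 ≡ 74 (mod 223); 74·220 ≡ 1, so inverse 220.
x ≡ 33·28321·139 + 114·44377·40 + 196·25273·220 = 1422039307.
1422039307 mod 5635879 = 1797799.

1797799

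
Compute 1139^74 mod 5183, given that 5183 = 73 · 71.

4199

Mod 73: 1139 ≡ 44; by Fermat, exponent reduces to 74 mod 72 = 2; 44^2 ≡ 38 (mod 73).
Mod 71: 1139 ≡ 3; by Fermat, exponent reduces to 74 mod 70 = 4; 3^4 ≡ 10 (mod 71).
Combine by CRT: x ≡ 38 (mod 73), x ≡ 10 (mod 71) ⇒ x ≡ 4199 (mod 5183).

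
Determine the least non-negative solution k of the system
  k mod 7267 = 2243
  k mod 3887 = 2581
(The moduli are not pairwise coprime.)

Combine the congruences pairwise.
gcd(7267, 3887) = 169 and 169 | (2581 − 2243), so the pair is consistent; merging gives k ≡ 53112 (mod 167141), where 167141 = lcm(7267, 3887).
The solution is unique modulo lcm(7267, 3887) = 167141.

53112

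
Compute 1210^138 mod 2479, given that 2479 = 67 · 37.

Mod 67: 1210 ≡ 4; by Fermat, exponent reduces to 138 mod 66 = 6; 4^6 ≡ 9 (mod 67).
Mod 37: 1210 ≡ 26; by Fermat, exponent reduces to 138 mod 36 = 30; 26^30 ≡ 1 (mod 37).
Combine by CRT: x ≡ 9 (mod 67), x ≡ 1 (mod 37) ⇒ x ≡ 1148 (mod 2479).

1148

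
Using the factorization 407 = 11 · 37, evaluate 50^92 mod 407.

Mod 11: 50 ≡ 6; by Fermat, exponent reduces to 92 mod 10 = 2; 6^2 ≡ 3 (mod 11).
Mod 37: 50 ≡ 13; by Fermat, exponent reduces to 92 mod 36 = 20; 13^20 ≡ 16 (mod 37).
Combine by CRT: x ≡ 3 (mod 11), x ≡ 16 (mod 37) ⇒ x ≡ 201 (mod 407).

201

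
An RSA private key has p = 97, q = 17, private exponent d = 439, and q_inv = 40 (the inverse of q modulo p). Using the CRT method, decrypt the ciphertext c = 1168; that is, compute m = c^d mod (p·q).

d_p = d mod (p−1) = 439 mod 96 = 55; d_q = d mod (q−1) = 7.
m₁ = c^(d_p) mod p: c ≡ 4 (mod 97), and 4^55 mod 97 = 88.
m₂ = c^(d_q) mod q: c ≡ 12 (mod 17), and 12^7 mod 17 = 7.
h = q_inv·(m₁ − m₂) mod p = 40·(88 − 7) mod 97 = 39.
m = m₂ + h·q = 7 + 39·17 = 670.

670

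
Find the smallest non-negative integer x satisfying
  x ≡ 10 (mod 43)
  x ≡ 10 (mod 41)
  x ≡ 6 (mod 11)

From x ≡ 10 (mod 43) write x = 10 + 43t. Substituting into x ≡ 10 (mod 41) gives 43t ≡ 0 (mod 41), and since 2⁻¹ ≡ 21 (mod 41), t ≡ 0. Hence x ≡ 10 + 43·0 = 10 (mod 1763).
From x ≡ 10 (mod 1763) write x = 10 + 1763t. Substituting into x ≡ 6 (mod 11) gives 1763t ≡ 7 (mod 11), and since 3⁻¹ ≡ 4 (mod 11), t ≡ 6. Hence x ≡ 10 + 1763·6 = 10588 (mod 19393).

10588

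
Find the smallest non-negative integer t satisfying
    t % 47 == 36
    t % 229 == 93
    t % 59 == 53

From t ≡ 36 (mod 47) write t = 36 + 47s. Substituting into t ≡ 93 (mod 229) gives 47s ≡ 57 (mod 229), and since 47⁻¹ ≡ 39 (mod 229), s ≡ 162. Hence t ≡ 36 + 47·162 = 7650 (mod 10763).
From t ≡ 7650 (mod 10763) write t = 7650 + 10763s. Substituting into t ≡ 53 (mod 59) gives 10763s ≡ 14 (mod 59), and since 25⁻¹ ≡ 26 (mod 59), s ≡ 10. Hence t ≡ 7650 + 10763·10 = 115280 (mod 635017).

115280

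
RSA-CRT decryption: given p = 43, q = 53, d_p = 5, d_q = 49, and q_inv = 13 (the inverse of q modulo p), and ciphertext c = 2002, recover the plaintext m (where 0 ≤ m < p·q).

m₁ = c^(d_p) mod p: c ≡ 24 (mod 43), and 24^5 mod 43 = 13.
m₂ = c^(d_q) mod q: c ≡ 41 (mod 53), and 41^49 mod 53 = 48.
h = q_inv·(m₁ − m₂) mod p = 13·(13 − 48) mod 43 = 18.
m = m₂ + h·q = 48 + 18·53 = 1002.

1002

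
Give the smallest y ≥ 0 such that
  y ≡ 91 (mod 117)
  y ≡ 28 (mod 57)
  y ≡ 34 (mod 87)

44317

gcd(117, 57) = 3 and 3 | (28 − 91), so the pair is consistent; merging gives y ≡ 2080 (mod 2223), where 2223 = lcm(117, 57).
gcd(2223, 87) = 3 and 3 | (34 − 2080), so the pair is consistent; merging gives y ≡ 44317 (mod 64467), where 64467 = lcm(2223, 87).
The solution is unique modulo lcm(117, 57, 87) = 64467.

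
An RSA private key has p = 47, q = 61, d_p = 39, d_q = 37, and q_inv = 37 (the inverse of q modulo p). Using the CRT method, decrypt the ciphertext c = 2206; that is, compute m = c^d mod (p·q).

767

m₁ = c^(d_p) mod p: c ≡ 44 (mod 47), and 44^39 mod 47 = 15.
m₂ = c^(d_q) mod q: c ≡ 10 (mod 61), and 10^37 mod 61 = 35.
h = q_inv·(m₁ − m₂) mod p = 37·(15 − 35) mod 47 = 12.
m = m₂ + h·q = 35 + 12·61 = 767.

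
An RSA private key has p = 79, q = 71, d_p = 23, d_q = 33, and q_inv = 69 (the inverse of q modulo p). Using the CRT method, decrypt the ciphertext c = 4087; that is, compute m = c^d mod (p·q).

1321

m₁ = c^(d_p) mod p: c ≡ 58 (mod 79), and 58^23 mod 79 = 57.
m₂ = c^(d_q) mod q: c ≡ 40 (mod 71), and 40^33 mod 71 = 43.
h = q_inv·(m₁ − m₂) mod p = 69·(57 − 43) mod 79 = 18.
m = m₂ + h·q = 43 + 18·71 = 1321.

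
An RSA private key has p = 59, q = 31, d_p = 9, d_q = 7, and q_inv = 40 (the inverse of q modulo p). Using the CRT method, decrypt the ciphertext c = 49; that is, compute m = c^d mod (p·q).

381

m₁ = c^(d_p) mod p: c ≡ 49 (mod 59), and 49^9 mod 59 = 27.
m₂ = c^(d_q) mod q: c ≡ 18 (mod 31), and 18^7 mod 31 = 9.
h = q_inv·(m₁ − m₂) mod p = 40·(27 − 9) mod 59 = 12.
m = m₂ + h·q = 9 + 12·31 = 381.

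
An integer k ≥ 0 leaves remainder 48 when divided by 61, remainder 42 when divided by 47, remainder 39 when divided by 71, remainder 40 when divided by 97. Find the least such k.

Combine the congruences pairwise.
From k ≡ 48 (mod 61) write k = 48 + 61t. Substituting into k ≡ 42 (mod 47) gives 61t ≡ 41 (mod 47), and since 14⁻¹ ≡ 37 (mod 47), t ≡ 13. Hence k ≡ 48 + 61·13 = 841 (mod 2867).
From k ≡ 841 (mod 2867) write k = 841 + 2867t. Substituting into k ≡ 39 (mod 71) gives 2867t ≡ 50 (mod 71), and since 27⁻¹ ≡ 50 (mod 71), t ≡ 15. Hence k ≡ 841 + 2867·15 = 43846 (mod 203557).
From k ≡ 43846 (mod 203557) write k = 43846 + 203557t. Substituting into k ≡ 40 (mod 97) gives 203557t ≡ 38 (mod 97), and since 51⁻¹ ≡ 78 (mod 97), t ≡ 54. Hence k ≡ 43846 + 203557·54 = 11035924 (mod 19745029).

11035924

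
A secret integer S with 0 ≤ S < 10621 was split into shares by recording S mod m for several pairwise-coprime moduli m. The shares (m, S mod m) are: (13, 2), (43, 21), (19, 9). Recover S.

The moduli are pairwise coprime; N = 13·43·19 = 10621.
N/13 = 817; 817 ≡ 11 (mod 13); 11·6 ≡ 1, so inverse 6.
N/43 = 247; 247 ≡ 32 (mod 43); 32·39 ≡ 1, so inverse 39.
N/19 = 559; 559 ≡ 8 (mod 19); 8·12 ≡ 1, so inverse 12.
S ≡ 2·817·6 + 21·247·39 + 9·559·12 = 272469.
272469 mod 10621 = 6944.

6944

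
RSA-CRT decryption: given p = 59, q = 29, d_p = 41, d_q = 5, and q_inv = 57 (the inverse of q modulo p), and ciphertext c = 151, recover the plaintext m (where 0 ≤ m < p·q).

m₁ = c^(d_p) mod p: c ≡ 33 (mod 59), and 33^41 mod 59 = 2.
m₂ = c^(d_q) mod q: c ≡ 6 (mod 29), and 6^5 mod 29 = 4.
h = q_inv·(m₁ − m₂) mod p = 57·(2 − 4) mod 59 = 4.
m = m₂ + h·q = 4 + 4·29 = 120.

120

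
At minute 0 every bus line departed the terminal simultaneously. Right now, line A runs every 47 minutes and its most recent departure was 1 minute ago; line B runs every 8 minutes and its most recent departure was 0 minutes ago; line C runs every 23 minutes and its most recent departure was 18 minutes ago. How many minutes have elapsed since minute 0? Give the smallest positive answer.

The moduli are pairwise coprime; N = 47·8·23 = 8648.
N/47 = 184; 184 ≡ 43 (mod 47); 43·35 ≡ 1, so inverse 35.
N/8 = 1081; 1081 ≡ 1 (mod 8), inverse 1.
N/23 = 376; 376 ≡ 8 (mod 23); 8·3 ≡ 1, so inverse 3.
t ≡ 1·184·35 + 0·1081·1 + 18·376·3 = 26744.
26744 mod 8648 = 800.

800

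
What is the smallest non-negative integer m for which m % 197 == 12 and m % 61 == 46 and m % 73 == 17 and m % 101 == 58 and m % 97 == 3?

The moduli are pairwise coprime; N = 197·61·73·101·97 = 8594330077.
N/197 = 43626041; 43626041 ≡ 194 (mod 197); 194·131 ≡ 1, so inverse 131.
N/61 = 140890657; 140890657 ≡ 55 (mod 61); 55·10 ≡ 1, so inverse 10.
N/73 = 117730549; 117730549 ≡ 18 (mod 73); 18·69 ≡ 1, so inverse 69.
N/101 = 85092377; 85092377 ≡ 79 (mod 101); 79·78 ≡ 1, so inverse 78.
N/97 = 88601341; 88601341 ≡ 86 (mod 97); 86·44 ≡ 1, so inverse 44.
m ≡ 12·43626041·131 + 46·140890657·10 + 17·117730549·69 + 58·85092377·78 + 3·88601341·44 = 668141063209.
668141063209 mod 8594330077 = 6377647280.

6377647280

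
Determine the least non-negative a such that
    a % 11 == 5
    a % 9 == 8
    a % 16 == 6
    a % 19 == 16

17990

The moduli are pairwise coprime; N = 11·9·16·19 = 30096.
N/11 = 2736; 2736 ≡ 8 (mod 11); 8·7 ≡ 1, so inverse 7.
N/9 = 3344; 3344 ≡ 5 (mod 9); 5·2 ≡ 1, so inverse 2.
N/16 = 1881; 1881 ≡ 9 (mod 16); 9·9 ≡ 1, so inverse 9.
N/19 = 1584; 1584 ≡ 7 (mod 19); 7·11 ≡ 1, so inverse 11.
a ≡ 5·2736·7 + 8·3344·2 + 6·1881·9 + 16·1584·11 = 529622.
529622 mod 30096 = 17990.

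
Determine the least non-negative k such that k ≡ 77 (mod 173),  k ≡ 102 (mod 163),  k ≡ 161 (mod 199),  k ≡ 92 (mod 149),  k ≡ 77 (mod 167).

31067416889

The moduli are pairwise coprime; N = 173·163·199·149·167 = 139633467683.
N/173 = 807129871; 807129871 ≡ 101 (mod 173); 101·12 ≡ 1, so inverse 12.
N/163 = 856647041; 856647041 ≡ 52 (mod 163); 52·116 ≡ 1, so inverse 116.
N/199 = 701675717; 701675717 ≡ 125 (mod 199); 125·121 ≡ 1, so inverse 121.
N/149 = 937137367; 937137367 ≡ 79 (mod 149); 79·83 ≡ 1, so inverse 83.
N/167 = 836128549; 836128549 ≡ 130 (mod 167); 130·9 ≡ 1, so inverse 9.
k ≡ 77·807129871·12 + 102·856647041·116 + 161·701675717·121 + 92·937137367·83 + 77·836128549·9 = 32286398451662.
32286398451662 mod 139633467683 = 31067416889.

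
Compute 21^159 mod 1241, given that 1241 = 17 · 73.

302

Mod 17: 21 ≡ 4; by Fermat, exponent reduces to 159 mod 16 = 15; 4^15 ≡ 13 (mod 17).
Mod 73: 21 ≡ 21; by Fermat, exponent reduces to 159 mod 72 = 15; 21^15 ≡ 10 (mod 73).
Combine by CRT: x ≡ 13 (mod 17), x ≡ 10 (mod 73) ⇒ x ≡ 302 (mod 1241).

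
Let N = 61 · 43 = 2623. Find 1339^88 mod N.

522

Mod 61: 1339 ≡ 58; by Fermat, exponent reduces to 88 mod 60 = 28; 58^28 ≡ 34 (mod 61).
Mod 43: 1339 ≡ 6; by Fermat, exponent reduces to 88 mod 42 = 4; 6^4 ≡ 6 (mod 43).
Combine by CRT: x ≡ 34 (mod 61), x ≡ 6 (mod 43) ⇒ x ≡ 522 (mod 2623).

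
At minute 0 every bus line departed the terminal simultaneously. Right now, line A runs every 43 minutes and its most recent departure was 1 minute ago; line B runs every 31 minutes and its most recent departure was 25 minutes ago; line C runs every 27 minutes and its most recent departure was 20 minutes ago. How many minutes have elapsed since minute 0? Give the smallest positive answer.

The moduli are pairwise coprime; N = 43·31·27 = 35991.
N/43 = 837; 837 ≡ 20 (mod 43); 20·28 ≡ 1, so inverse 28.
N/31 = 1161; 1161 ≡ 14 (mod 31); 14·20 ≡ 1, so inverse 20.
N/27 = 1333; 1333 ≡ 10 (mod 27); 10·19 ≡ 1, so inverse 19.
t ≡ 1·837·28 + 25·1161·20 + 20·1333·19 = 1110476.
1110476 mod 35991 = 30746.

30746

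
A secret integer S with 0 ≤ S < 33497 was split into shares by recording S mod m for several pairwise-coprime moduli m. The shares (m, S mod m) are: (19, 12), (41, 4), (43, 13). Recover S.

11279

From S ≡ 12 (mod 19) write S = 12 + 19t. Substituting into S ≡ 4 (mod 41) gives 19t ≡ 33 (mod 41), and since 19⁻¹ ≡ 13 (mod 41), t ≡ 19. Hence S ≡ 12 + 19·19 = 373 (mod 779).
From S ≡ 373 (mod 779) write S = 373 + 779t. Substituting into S ≡ 13 (mod 43) gives 779t ≡ 27 (mod 43), and since 5⁻¹ ≡ 26 (mod 43), t ≡ 14. Hence S ≡ 373 + 779·14 = 11279 (mod 33497).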